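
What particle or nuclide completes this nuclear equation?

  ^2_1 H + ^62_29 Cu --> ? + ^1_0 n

Conserve mass number: 2 + 62 = A + 1, so A = 63.
Conserve atomic number: 1 + 29 = Z + 0, so Z = 30.
Z = 30 is zinc, so the species is ^63_30 Zn.

Zn-63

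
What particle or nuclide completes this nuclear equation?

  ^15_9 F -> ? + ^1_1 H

O-14

Conserve mass number: 15 = A + 1, so A = 14.
Conserve atomic number: 9 = Z + 1, so Z = 8.
Z = 8 is oxygen, so the species is ^14_8 O.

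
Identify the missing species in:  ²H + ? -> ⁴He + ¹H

He-3

Conserve mass number: 2 + A = 4 + 1, so A = 3.
Conserve atomic number: 1 + Z = 2 + 1, so Z = 2.
Z = 2 is helium, so the species is ³He.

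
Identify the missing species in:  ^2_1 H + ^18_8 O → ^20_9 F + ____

gamma ray

Conserve mass number: 2 + 18 = 20 + A, so A = 0.
Conserve atomic number: 1 + 8 = 9 + Z, so Z = 0.
A = 0 and Z = 0 is ^0_0 γ — a gamma ray.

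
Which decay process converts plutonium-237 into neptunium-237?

beta-plus decay or electron capture

ΔA = 237 − 237 = 0; ΔZ = 93 − 94 = -1.
A is unchanged and Z drops by 1 — a proton has become a neutron (β⁺ emission or electron capture).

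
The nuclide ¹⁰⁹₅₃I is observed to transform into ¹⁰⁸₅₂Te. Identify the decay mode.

proton emission

ΔA = 108 − 109 = -1; ΔZ = 52 − 53 = -1.
A drops by 1 and Z drops by 1 — a proton was emitted.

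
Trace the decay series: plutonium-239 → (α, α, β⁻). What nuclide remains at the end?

Pa-231

Start: (A, Z) = (239, 94).
After α: (235, 92).
After α: (231, 90).
After β⁻: (231, 91).
Z = 91 is protactinium.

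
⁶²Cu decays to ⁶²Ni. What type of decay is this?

beta-plus decay or electron capture

ΔA = 62 − 62 = 0; ΔZ = 28 − 29 = -1.
A is unchanged and Z drops by 1 — a proton has become a neutron (β⁺ emission or electron capture).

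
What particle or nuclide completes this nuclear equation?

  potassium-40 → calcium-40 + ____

Conserve mass number: 40 = 40 + A, so A = 0.
Conserve atomic number: 19 = 20 + Z, so Z = -1.
A = 0 and Z = -1 is e⁻ — a beta-minus particle.

beta-minus particle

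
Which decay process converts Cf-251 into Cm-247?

ΔA = 247 − 251 = -4; ΔZ = 96 − 98 = -2.
A drops by 4 and Z drops by 2 — the signature of alpha emission.

alpha decay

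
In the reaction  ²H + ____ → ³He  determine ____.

proton

Conserve mass number: 2 + A = 3, so A = 1.
Conserve atomic number: 1 + Z = 2, so Z = 1.
A = 1 and Z = 1 is ¹H — a proton.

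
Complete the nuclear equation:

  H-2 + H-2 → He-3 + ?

neutron

Conserve mass number: 2 + 2 = 3 + A, so A = 1.
Conserve atomic number: 1 + 1 = 2 + Z, so Z = 0.
A = 1 and Z = 0 is n — a neutron.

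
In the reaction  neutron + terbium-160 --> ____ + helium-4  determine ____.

Eu-157

Conserve mass number: 1 + 160 = A + 4, so A = 157.
Conserve atomic number: 0 + 65 = Z + 2, so Z = 63.
Z = 63 is europium, so the species is europium-157.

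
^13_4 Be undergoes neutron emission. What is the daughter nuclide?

Be-12

Neutron emission: mass number changes by -1, atomic number by +0.
A: 13 − 1 = 12; Z: 4 = 4.
Z = 4 is beryllium, so the daughter is ^12_4 Be.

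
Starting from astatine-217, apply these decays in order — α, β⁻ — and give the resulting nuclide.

Start: (A, Z) = (217, 85).
After α: (213, 83).
After β⁻: (213, 84).
Z = 84 is polonium.

Po-213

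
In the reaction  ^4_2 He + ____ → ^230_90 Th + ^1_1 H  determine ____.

Ac-227

Conserve mass number: 4 + A = 230 + 1, so A = 227.
Conserve atomic number: 2 + Z = 90 + 1, so Z = 89.
Z = 89 is actinium, so the species is ^227_89 Ac.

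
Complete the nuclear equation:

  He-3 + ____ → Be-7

alpha particle

Conserve mass number: 3 + A = 7, so A = 4.
Conserve atomic number: 2 + Z = 4, so Z = 2.
A = 4 and Z = 2 is He-4 — an alpha particle.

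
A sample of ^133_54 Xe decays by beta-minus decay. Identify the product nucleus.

Beta-minus decay: mass number changes by +0, atomic number by +1.
A: 133 = 133; Z: 54 + 1 = 55.
Z = 55 is caesium, so the daughter is ^133_55 Cs.

Cs-133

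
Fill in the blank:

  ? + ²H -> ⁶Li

alpha particle

Conserve mass number: A + 2 = 6, so A = 4.
Conserve atomic number: Z + 1 = 3, so Z = 2.
A = 4 and Z = 2 is ⁴He — an alpha particle.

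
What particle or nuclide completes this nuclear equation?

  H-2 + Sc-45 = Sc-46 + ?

Conserve mass number: 2 + 45 = 46 + A, so A = 1.
Conserve atomic number: 1 + 21 = 21 + Z, so Z = 1.
A = 1 and Z = 1 is H-1 — a proton.

proton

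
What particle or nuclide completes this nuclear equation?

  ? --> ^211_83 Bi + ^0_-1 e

Conserve mass number: A = 211 + 0, so A = 211.
Conserve atomic number: Z = 83 − 1, so Z = 82.
Z = 82 is lead, so the species is ^211_82 Pb.

Pb-211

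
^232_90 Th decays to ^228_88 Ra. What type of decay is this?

ΔA = 228 − 232 = -4; ΔZ = 88 − 90 = -2.
A drops by 4 and Z drops by 2 — the signature of alpha emission.

alpha decay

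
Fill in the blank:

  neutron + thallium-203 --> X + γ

Tl-204

Conserve mass number: 1 + 203 = A + 0, so A = 204.
Conserve atomic number: 0 + 81 = Z + 0, so Z = 81.
Z = 81 is thallium, so the species is thallium-204.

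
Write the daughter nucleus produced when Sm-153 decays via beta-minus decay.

Eu-153

Beta-minus decay: mass number changes by +0, atomic number by +1.
A: 153 = 153; Z: 62 + 1 = 63.
Z = 63 is europium, so the daughter is Eu-153.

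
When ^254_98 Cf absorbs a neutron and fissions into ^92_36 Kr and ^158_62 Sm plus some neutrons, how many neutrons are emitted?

Conserve mass number: 255 = 92 + 158 + k, so k = 255 − 250 = 5.
Check atomic number: 98 = 36 + 62 + 0 = 98. ✓

5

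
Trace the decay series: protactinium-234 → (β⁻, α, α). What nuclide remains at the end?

Ra-226

Start: (A, Z) = (234, 91).
After β⁻: (234, 92).
After α: (230, 90).
After α: (226, 88).
Z = 88 is radium.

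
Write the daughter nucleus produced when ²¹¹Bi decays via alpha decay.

Alpha decay: mass number changes by -4, atomic number by -2.
A: 211 − 4 = 207; Z: 83 − 2 = 81.
Z = 81 is thallium, so the daughter is ²⁰⁷Tl.

Tl-207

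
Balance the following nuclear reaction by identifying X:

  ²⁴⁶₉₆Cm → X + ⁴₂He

Pu-242

Conserve mass number: 246 = A + 4, so A = 242.
Conserve atomic number: 96 = Z + 2, so Z = 94.
Z = 94 is plutonium, so the species is ²⁴²₉₄Pu.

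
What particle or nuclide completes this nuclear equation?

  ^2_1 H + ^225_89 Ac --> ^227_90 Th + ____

gamma ray

Conserve mass number: 2 + 225 = 227 + A, so A = 0.
Conserve atomic number: 1 + 89 = 90 + Z, so Z = 0.
A = 0 and Z = 0 is ^0_0 γ — a gamma ray.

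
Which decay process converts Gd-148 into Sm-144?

ΔA = 144 − 148 = -4; ΔZ = 62 − 64 = -2.
A drops by 4 and Z drops by 2 — the signature of alpha emission.

alpha decay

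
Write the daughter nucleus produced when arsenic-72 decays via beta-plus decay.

Beta-plus decay: mass number changes by +0, atomic number by -1.
A: 72 = 72; Z: 33 − 1 = 32.
Z = 32 is germanium, so the daughter is germanium-72.

Ge-72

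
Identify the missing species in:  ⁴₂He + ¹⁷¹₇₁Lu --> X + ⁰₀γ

Ta-175

Conserve mass number: 4 + 171 = A + 0, so A = 175.
Conserve atomic number: 2 + 71 = Z + 0, so Z = 73.
Z = 73 is tantalum, so the species is ¹⁷⁵₇₃Ta.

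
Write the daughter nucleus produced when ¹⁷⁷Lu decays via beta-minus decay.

Hf-177

Beta-minus decay: mass number changes by +0, atomic number by +1.
A: 177 = 177; Z: 71 + 1 = 72.
Z = 72 is hafnium, so the daughter is ¹⁷⁷Hf.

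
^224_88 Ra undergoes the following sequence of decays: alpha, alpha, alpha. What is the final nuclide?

Pb-212

Start: (A, Z) = (224, 88).
After α: (220, 86).
After α: (216, 84).
After α: (212, 82).
Z = 82 is lead.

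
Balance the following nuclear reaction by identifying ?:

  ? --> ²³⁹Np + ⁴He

Am-243

Conserve mass number: A = 239 + 4, so A = 243.
Conserve atomic number: Z = 93 + 2, so Z = 95.
Z = 95 is americium, so the species is ²⁴³Am.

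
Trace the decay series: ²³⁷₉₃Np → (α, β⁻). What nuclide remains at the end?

Start: (A, Z) = (237, 93).
After α: (233, 91).
After β⁻: (233, 92).
Z = 92 is uranium.

U-233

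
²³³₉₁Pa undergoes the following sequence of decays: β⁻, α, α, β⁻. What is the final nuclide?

Ac-225

Start: (A, Z) = (233, 91).
After β⁻: (233, 92).
After α: (229, 90).
After α: (225, 88).
After β⁻: (225, 89).
Z = 89 is actinium.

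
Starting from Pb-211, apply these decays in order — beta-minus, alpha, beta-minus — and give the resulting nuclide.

Start: (A, Z) = (211, 82).
After β⁻: (211, 83).
After α: (207, 81).
After β⁻: (207, 82).
Z = 82 is lead.

Pb-207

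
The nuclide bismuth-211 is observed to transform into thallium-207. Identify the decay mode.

alpha decay

ΔA = 207 − 211 = -4; ΔZ = 81 − 83 = -2.
A drops by 4 and Z drops by 2 — the signature of alpha emission.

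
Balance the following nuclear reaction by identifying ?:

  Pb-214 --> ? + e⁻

Bi-214

Conserve mass number: 214 = A + 0, so A = 214.
Conserve atomic number: 82 = Z − 1, so Z = 83.
Z = 83 is bismuth, so the species is Bi-214.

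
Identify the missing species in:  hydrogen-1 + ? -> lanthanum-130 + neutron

Ba-130

Conserve mass number: 1 + A = 130 + 1, so A = 130.
Conserve atomic number: 1 + Z = 57 + 0, so Z = 56.
Z = 56 is barium, so the species is barium-130.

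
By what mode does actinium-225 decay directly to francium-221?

alpha decay

ΔA = 221 − 225 = -4; ΔZ = 87 − 89 = -2.
A drops by 4 and Z drops by 2 — the signature of alpha emission.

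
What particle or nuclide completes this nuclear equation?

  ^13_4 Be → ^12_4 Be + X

neutron

Conserve mass number: 13 = 12 + A, so A = 1.
Conserve atomic number: 4 = 4 + Z, so Z = 0.
A = 1 and Z = 0 is ^1_0 n — a neutron.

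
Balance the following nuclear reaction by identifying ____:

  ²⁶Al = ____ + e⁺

Conserve mass number: 26 = A + 0, so A = 26.
Conserve atomic number: 13 = Z + 1, so Z = 12.
Z = 12 is magnesium, so the species is ²⁶Mg.

Mg-26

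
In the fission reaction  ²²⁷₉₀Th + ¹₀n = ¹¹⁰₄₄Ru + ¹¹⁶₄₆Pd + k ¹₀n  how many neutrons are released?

2

Conserve mass number: 228 = 110 + 116 + k, so k = 228 − 226 = 2.
Check atomic number: 90 = 44 + 46 + 0 = 90. ✓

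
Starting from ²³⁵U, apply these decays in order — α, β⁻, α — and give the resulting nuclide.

Start: (A, Z) = (235, 92).
After α: (231, 90).
After β⁻: (231, 91).
After α: (227, 89).
Z = 89 is actinium.

Ac-227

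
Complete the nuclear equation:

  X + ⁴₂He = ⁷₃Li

triton

Conserve mass number: A + 4 = 7, so A = 3.
Conserve atomic number: Z + 2 = 3, so Z = 1.
A = 3 and Z = 1 is ³₁H — a triton.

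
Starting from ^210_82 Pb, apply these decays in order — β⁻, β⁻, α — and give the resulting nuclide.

Pb-206

Start: (A, Z) = (210, 82).
After β⁻: (210, 83).
After β⁻: (210, 84).
After α: (206, 82).
Z = 82 is lead.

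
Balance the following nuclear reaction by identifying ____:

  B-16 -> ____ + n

Conserve mass number: 16 = A + 1, so A = 15.
Conserve atomic number: 5 = Z + 0, so Z = 5.
Z = 5 is boron, so the species is B-15.

B-15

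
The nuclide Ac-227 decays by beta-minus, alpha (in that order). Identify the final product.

Ra-223

Start: (A, Z) = (227, 89).
After β⁻: (227, 90).
After α: (223, 88).
Z = 88 is radium.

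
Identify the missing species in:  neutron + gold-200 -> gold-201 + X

gamma ray

Conserve mass number: 1 + 200 = 201 + A, so A = 0.
Conserve atomic number: 0 + 79 = 79 + Z, so Z = 0.
A = 0 and Z = 0 is γ — a gamma ray.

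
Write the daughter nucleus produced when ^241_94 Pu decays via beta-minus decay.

Beta-minus decay: mass number changes by +0, atomic number by +1.
A: 241 = 241; Z: 94 + 1 = 95.
Z = 95 is americium, so the daughter is ^241_95 Am.

Am-241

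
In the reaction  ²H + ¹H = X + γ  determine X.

He-3

Conserve mass number: 2 + 1 = A + 0, so A = 3.
Conserve atomic number: 1 + 1 = Z + 0, so Z = 2.
Z = 2 is helium, so the species is ³He.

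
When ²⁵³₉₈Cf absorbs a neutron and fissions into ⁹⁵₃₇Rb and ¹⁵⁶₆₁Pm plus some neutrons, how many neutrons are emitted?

3

Conserve mass number: 254 = 95 + 156 + k, so k = 254 − 251 = 3.
Check atomic number: 98 = 37 + 61 + 0 = 98. ✓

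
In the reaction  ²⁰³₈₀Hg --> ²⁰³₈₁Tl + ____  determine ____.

Conserve mass number: 203 = 203 + A, so A = 0.
Conserve atomic number: 80 = 81 + Z, so Z = -1.
A = 0 and Z = -1 is ⁰₋₁e — a beta-minus particle.

beta-minus particle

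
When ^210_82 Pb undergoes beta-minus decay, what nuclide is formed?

Beta-minus decay: mass number changes by +0, atomic number by +1.
A: 210 = 210; Z: 82 + 1 = 83.
Z = 83 is bismuth, so the daughter is ^210_83 Bi.

Bi-210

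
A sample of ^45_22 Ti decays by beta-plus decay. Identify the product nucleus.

Beta-plus decay: mass number changes by +0, atomic number by -1.
A: 45 = 45; Z: 22 − 1 = 21.
Z = 21 is scandium, so the daughter is ^45_21 Sc.

Sc-45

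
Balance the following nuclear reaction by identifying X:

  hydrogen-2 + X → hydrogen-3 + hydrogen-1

deuteron

Conserve mass number: 2 + A = 3 + 1, so A = 2.
Conserve atomic number: 1 + Z = 1 + 1, so Z = 1.
A = 2 and Z = 1 is hydrogen-2 — a deuteron.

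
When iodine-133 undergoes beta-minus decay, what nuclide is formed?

Xe-133

Beta-minus decay: mass number changes by +0, atomic number by +1.
A: 133 = 133; Z: 53 + 1 = 54.
Z = 54 is xenon, so the daughter is xenon-133.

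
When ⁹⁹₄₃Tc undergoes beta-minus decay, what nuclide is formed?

Beta-minus decay: mass number changes by +0, atomic number by +1.
A: 99 = 99; Z: 43 + 1 = 44.
Z = 44 is ruthenium, so the daughter is ⁹⁹₄₄Ru.

Ru-99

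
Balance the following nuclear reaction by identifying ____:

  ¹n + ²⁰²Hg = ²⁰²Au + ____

Conserve mass number: 1 + 202 = 202 + A, so A = 1.
Conserve atomic number: 0 + 80 = 79 + Z, so Z = 1.
A = 1 and Z = 1 is ¹H — a proton.

proton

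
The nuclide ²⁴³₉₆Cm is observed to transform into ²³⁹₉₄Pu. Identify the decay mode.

ΔA = 239 − 243 = -4; ΔZ = 94 − 96 = -2.
A drops by 4 and Z drops by 2 — the signature of alpha emission.

alpha decay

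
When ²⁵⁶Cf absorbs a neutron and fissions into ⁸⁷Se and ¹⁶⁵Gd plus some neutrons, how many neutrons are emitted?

5

Conserve mass number: 257 = 87 + 165 + k, so k = 257 − 252 = 5.
Check atomic number: 98 = 34 + 64 + 0 = 98. ✓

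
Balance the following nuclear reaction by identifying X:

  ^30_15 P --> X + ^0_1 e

Si-30

Conserve mass number: 30 = A + 0, so A = 30.
Conserve atomic number: 15 = Z + 1, so Z = 14.
Z = 14 is silicon, so the species is ^30_14 Si.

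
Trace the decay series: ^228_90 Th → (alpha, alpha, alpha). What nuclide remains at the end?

Start: (A, Z) = (228, 90).
After α: (224, 88).
After α: (220, 86).
After α: (216, 84).
Z = 84 is polonium.

Po-216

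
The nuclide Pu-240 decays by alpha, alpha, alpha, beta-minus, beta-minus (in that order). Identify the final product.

Th-228

Start: (A, Z) = (240, 94).
After α: (236, 92).
After α: (232, 90).
After α: (228, 88).
After β⁻: (228, 89).
After β⁻: (228, 90).
Z = 90 is thorium.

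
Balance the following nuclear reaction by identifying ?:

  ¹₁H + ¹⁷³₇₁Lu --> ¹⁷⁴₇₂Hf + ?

gamma ray

Conserve mass number: 1 + 173 = 174 + A, so A = 0.
Conserve atomic number: 1 + 71 = 72 + Z, so Z = 0.
A = 0 and Z = 0 is ⁰₀γ — a gamma ray.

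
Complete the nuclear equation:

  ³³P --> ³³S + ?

beta-minus particle

Conserve mass number: 33 = 33 + A, so A = 0.
Conserve atomic number: 15 = 16 + Z, so Z = -1.
A = 0 and Z = -1 is e⁻ — a beta-minus particle.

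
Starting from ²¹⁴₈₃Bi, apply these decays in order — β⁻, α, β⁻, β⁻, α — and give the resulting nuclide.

Pb-206

Start: (A, Z) = (214, 83).
After β⁻: (214, 84).
After α: (210, 82).
After β⁻: (210, 83).
After β⁻: (210, 84).
After α: (206, 82).
Z = 82 is lead.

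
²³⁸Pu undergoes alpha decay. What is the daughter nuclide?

U-234

Alpha decay: mass number changes by -4, atomic number by -2.
A: 238 − 4 = 234; Z: 94 − 2 = 92.
Z = 92 is uranium, so the daughter is ²³⁴U.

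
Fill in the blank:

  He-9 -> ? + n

He-8

Conserve mass number: 9 = A + 1, so A = 8.
Conserve atomic number: 2 = Z + 0, so Z = 2.
Z = 2 is helium, so the species is He-8.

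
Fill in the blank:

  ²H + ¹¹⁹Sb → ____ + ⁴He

Sn-117

Conserve mass number: 2 + 119 = A + 4, so A = 117.
Conserve atomic number: 1 + 51 = Z + 2, so Z = 50.
Z = 50 is tin, so the species is ¹¹⁷Sn.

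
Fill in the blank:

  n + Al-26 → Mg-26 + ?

proton

Conserve mass number: 1 + 26 = 26 + A, so A = 1.
Conserve atomic number: 0 + 13 = 12 + Z, so Z = 1.
A = 1 and Z = 1 is H-1 — a proton.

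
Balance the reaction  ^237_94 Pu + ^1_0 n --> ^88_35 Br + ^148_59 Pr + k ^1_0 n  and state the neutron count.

Conserve mass number: 238 = 88 + 148 + k, so k = 238 − 236 = 2.
Check atomic number: 94 = 35 + 59 + 0 = 94. ✓

2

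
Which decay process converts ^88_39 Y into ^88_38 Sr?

beta-plus decay or electron capture

ΔA = 88 − 88 = 0; ΔZ = 38 − 39 = -1.
A is unchanged and Z drops by 1 — a proton has become a neutron (β⁺ emission or electron capture).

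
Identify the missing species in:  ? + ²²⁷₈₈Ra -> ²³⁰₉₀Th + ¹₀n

Conserve mass number: A + 227 = 230 + 1, so A = 4.
Conserve atomic number: Z + 88 = 90 + 0, so Z = 2.
A = 4 and Z = 2 is ⁴₂He — an alpha particle.

alpha particle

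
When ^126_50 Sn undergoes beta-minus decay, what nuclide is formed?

Beta-minus decay: mass number changes by +0, atomic number by +1.
A: 126 = 126; Z: 50 + 1 = 51.
Z = 51 is antimony, so the daughter is ^126_51 Sb.

Sb-126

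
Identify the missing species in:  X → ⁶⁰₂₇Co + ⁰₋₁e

Conserve mass number: A = 60 + 0, so A = 60.
Conserve atomic number: Z = 27 − 1, so Z = 26.
Z = 26 is iron, so the species is ⁶⁰₂₆Fe.

Fe-60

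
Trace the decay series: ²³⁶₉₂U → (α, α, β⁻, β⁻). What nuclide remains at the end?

Th-228

Start: (A, Z) = (236, 92).
After α: (232, 90).
After α: (228, 88).
After β⁻: (228, 89).
After β⁻: (228, 90).
Z = 90 is thorium.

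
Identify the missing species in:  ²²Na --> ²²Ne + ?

Conserve mass number: 22 = 22 + A, so A = 0.
Conserve atomic number: 11 = 10 + Z, so Z = 1.
A = 0 and Z = 1 is e⁺ — a positron.

positron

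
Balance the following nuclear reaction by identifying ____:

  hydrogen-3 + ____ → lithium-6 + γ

Conserve mass number: 3 + A = 6 + 0, so A = 3.
Conserve atomic number: 1 + Z = 3 + 0, so Z = 2.
Z = 2 is helium, so the species is helium-3.

He-3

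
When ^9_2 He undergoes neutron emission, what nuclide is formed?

He-8

Neutron emission: mass number changes by -1, atomic number by +0.
A: 9 − 1 = 8; Z: 2 = 2.
Z = 2 is helium, so the daughter is ^8_2 He.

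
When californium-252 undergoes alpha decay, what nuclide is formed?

Alpha decay: mass number changes by -4, atomic number by -2.
A: 252 − 4 = 248; Z: 98 − 2 = 96.
Z = 96 is curium, so the daughter is curium-248.

Cm-248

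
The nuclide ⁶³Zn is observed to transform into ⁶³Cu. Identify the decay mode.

beta-plus decay or electron capture

ΔA = 63 − 63 = 0; ΔZ = 29 − 30 = -1.
A is unchanged and Z drops by 1 — a proton has become a neutron (β⁺ emission or electron capture).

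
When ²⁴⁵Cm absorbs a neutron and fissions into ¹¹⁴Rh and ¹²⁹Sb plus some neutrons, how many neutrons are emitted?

Conserve mass number: 246 = 114 + 129 + k, so k = 246 − 243 = 3.
Check atomic number: 96 = 45 + 51 + 0 = 96. ✓

3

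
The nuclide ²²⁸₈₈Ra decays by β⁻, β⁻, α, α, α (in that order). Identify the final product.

Po-216

Start: (A, Z) = (228, 88).
After β⁻: (228, 89).
After β⁻: (228, 90).
After α: (224, 88).
After α: (220, 86).
After α: (216, 84).
Z = 84 is polonium.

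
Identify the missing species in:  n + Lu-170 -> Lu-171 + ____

Conserve mass number: 1 + 170 = 171 + A, so A = 0.
Conserve atomic number: 0 + 71 = 71 + Z, so Z = 0.
A = 0 and Z = 0 is γ — a gamma ray.

gamma ray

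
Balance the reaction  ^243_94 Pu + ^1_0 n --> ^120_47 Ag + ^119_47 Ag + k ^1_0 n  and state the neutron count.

Conserve mass number: 244 = 120 + 119 + k, so k = 244 − 239 = 5.
Check atomic number: 94 = 47 + 47 + 0 = 94. ✓

5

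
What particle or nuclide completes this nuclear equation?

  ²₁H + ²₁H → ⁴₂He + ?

gamma ray

Conserve mass number: 2 + 2 = 4 + A, so A = 0.
Conserve atomic number: 1 + 1 = 2 + Z, so Z = 0.
A = 0 and Z = 0 is ⁰₀γ — a gamma ray.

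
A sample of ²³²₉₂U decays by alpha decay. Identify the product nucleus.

Alpha decay: mass number changes by -4, atomic number by -2.
A: 232 − 4 = 228; Z: 92 − 2 = 90.
Z = 90 is thorium, so the daughter is ²²⁸₉₀Th.

Th-228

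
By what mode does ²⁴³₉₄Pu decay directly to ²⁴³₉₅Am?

beta-minus decay

ΔA = 243 − 243 = 0; ΔZ = 95 − 94 = +1.
A is unchanged and Z rises by 1 — a neutron has become a proton (β⁻ decay).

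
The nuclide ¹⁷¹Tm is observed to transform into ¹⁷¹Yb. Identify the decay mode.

beta-minus decay

ΔA = 171 − 171 = 0; ΔZ = 70 − 69 = +1.
A is unchanged and Z rises by 1 — a neutron has become a proton (β⁻ decay).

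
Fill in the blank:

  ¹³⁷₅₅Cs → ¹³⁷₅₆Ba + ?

beta-minus particle

Conserve mass number: 137 = 137 + A, so A = 0.
Conserve atomic number: 55 = 56 + Z, so Z = -1.
A = 0 and Z = -1 is ⁰₋₁e — a beta-minus particle.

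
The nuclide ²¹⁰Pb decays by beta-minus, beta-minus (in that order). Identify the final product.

Start: (A, Z) = (210, 82).
After β⁻: (210, 83).
After β⁻: (210, 84).
Z = 84 is polonium.

Po-210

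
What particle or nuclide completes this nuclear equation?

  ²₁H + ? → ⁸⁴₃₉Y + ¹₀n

Sr-83

Conserve mass number: 2 + A = 84 + 1, so A = 83.
Conserve atomic number: 1 + Z = 39 + 0, so Z = 38.
Z = 38 is strontium, so the species is ⁸³₃₈Sr.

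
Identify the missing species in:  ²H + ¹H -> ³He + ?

Conserve mass number: 2 + 1 = 3 + A, so A = 0.
Conserve atomic number: 1 + 1 = 2 + Z, so Z = 0.
A = 0 and Z = 0 is γ — a gamma ray.

gamma ray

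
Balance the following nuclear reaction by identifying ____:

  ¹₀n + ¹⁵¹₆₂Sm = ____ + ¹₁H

Pm-151

Conserve mass number: 1 + 151 = A + 1, so A = 151.
Conserve atomic number: 0 + 62 = Z + 1, so Z = 61.
Z = 61 is promethium, so the species is ¹⁵¹₆₁Pm.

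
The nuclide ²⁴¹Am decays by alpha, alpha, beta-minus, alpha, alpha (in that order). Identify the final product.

Ra-225

Start: (A, Z) = (241, 95).
After α: (237, 93).
After α: (233, 91).
After β⁻: (233, 92).
After α: (229, 90).
After α: (225, 88).
Z = 88 is radium.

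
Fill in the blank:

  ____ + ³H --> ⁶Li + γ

He-3

Conserve mass number: A + 3 = 6 + 0, so A = 3.
Conserve atomic number: Z + 1 = 3 + 0, so Z = 2.
Z = 2 is helium, so the species is ³He.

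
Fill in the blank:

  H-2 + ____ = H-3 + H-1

Conserve mass number: 2 + A = 3 + 1, so A = 2.
Conserve atomic number: 1 + Z = 1 + 1, so Z = 1.
A = 2 and Z = 1 is H-2 — a deuteron.

deuteron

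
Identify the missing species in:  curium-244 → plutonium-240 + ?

alpha particle

Conserve mass number: 244 = 240 + A, so A = 4.
Conserve atomic number: 96 = 94 + Z, so Z = 2.
A = 4 and Z = 2 is helium-4 — an alpha particle.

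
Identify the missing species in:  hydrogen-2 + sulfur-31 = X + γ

Conserve mass number: 2 + 31 = A + 0, so A = 33.
Conserve atomic number: 1 + 16 = Z + 0, so Z = 17.
Z = 17 is chlorine, so the species is chlorine-33.

Cl-33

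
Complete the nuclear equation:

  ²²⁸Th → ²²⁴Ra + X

alpha particle

Conserve mass number: 228 = 224 + A, so A = 4.
Conserve atomic number: 90 = 88 + Z, so Z = 2.
A = 4 and Z = 2 is ⁴He — an alpha particle.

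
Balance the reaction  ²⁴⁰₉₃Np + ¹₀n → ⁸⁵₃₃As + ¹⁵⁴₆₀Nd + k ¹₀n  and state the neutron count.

Conserve mass number: 241 = 85 + 154 + k, so k = 241 − 239 = 2.
Check atomic number: 93 = 33 + 60 + 0 = 93. ✓

2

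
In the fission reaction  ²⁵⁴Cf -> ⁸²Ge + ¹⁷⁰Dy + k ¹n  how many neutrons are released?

Conserve mass number: 254 = 82 + 170 + k, so k = 254 − 252 = 2.
Check atomic number: 98 = 32 + 66 + 0 = 98. ✓

2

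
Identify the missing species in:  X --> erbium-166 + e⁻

Conserve mass number: A = 166 + 0, so A = 166.
Conserve atomic number: Z = 68 − 1, so Z = 67.
Z = 67 is holmium, so the species is holmium-166.

Ho-166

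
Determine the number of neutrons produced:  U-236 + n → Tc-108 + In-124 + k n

5

Conserve mass number: 237 = 108 + 124 + k, so k = 237 − 232 = 5.
Check atomic number: 92 = 43 + 49 + 0 = 92. ✓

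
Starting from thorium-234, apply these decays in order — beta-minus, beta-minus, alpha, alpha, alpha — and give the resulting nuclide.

Start: (A, Z) = (234, 90).
After β⁻: (234, 91).
After β⁻: (234, 92).
After α: (230, 90).
After α: (226, 88).
After α: (222, 86).
Z = 86 is radon.

Rn-222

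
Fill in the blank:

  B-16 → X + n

B-15

Conserve mass number: 16 = A + 1, so A = 15.
Conserve atomic number: 5 = Z + 0, so Z = 5.
Z = 5 is boron, so the species is B-15.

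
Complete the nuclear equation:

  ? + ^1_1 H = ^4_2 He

Conserve mass number: A + 1 = 4, so A = 3.
Conserve atomic number: Z + 1 = 2, so Z = 1.
A = 3 and Z = 1 is ^3_1 H — a triton.

triton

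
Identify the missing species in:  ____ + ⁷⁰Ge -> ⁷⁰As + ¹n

Conserve mass number: A + 70 = 70 + 1, so A = 1.
Conserve atomic number: Z + 32 = 33 + 0, so Z = 1.
A = 1 and Z = 1 is ¹H — a proton.

proton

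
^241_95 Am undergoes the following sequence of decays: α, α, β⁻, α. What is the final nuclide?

Start: (A, Z) = (241, 95).
After α: (237, 93).
After α: (233, 91).
After β⁻: (233, 92).
After α: (229, 90).
Z = 90 is thorium.

Th-229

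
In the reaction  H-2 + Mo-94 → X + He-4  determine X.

Nb-92

Conserve mass number: 2 + 94 = A + 4, so A = 92.
Conserve atomic number: 1 + 42 = Z + 2, so Z = 41.
Z = 41 is niobium, so the species is Nb-92.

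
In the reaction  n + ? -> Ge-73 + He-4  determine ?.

Se-76

Conserve mass number: 1 + A = 73 + 4, so A = 76.
Conserve atomic number: 0 + Z = 32 + 2, so Z = 34.
Z = 34 is selenium, so the species is Se-76.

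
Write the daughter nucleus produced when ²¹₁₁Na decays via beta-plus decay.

Ne-21

Beta-plus decay: mass number changes by +0, atomic number by -1.
A: 21 = 21; Z: 11 − 1 = 10.
Z = 10 is neon, so the daughter is ²¹₁₀Ne.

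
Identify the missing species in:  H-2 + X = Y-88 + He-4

Zr-90

Conserve mass number: 2 + A = 88 + 4, so A = 90.
Conserve atomic number: 1 + Z = 39 + 2, so Z = 40.
Z = 40 is zirconium, so the species is Zr-90.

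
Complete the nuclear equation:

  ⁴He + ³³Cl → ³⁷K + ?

gamma ray

Conserve mass number: 4 + 33 = 37 + A, so A = 0.
Conserve atomic number: 2 + 17 = 19 + Z, so Z = 0.
A = 0 and Z = 0 is γ — a gamma ray.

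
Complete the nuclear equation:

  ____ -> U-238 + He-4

Conserve mass number: A = 238 + 4, so A = 242.
Conserve atomic number: Z = 92 + 2, so Z = 94.
Z = 94 is plutonium, so the species is Pu-242.

Pu-242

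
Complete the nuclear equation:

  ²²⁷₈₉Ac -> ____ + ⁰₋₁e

Th-227

Conserve mass number: 227 = A + 0, so A = 227.
Conserve atomic number: 89 = Z − 1, so Z = 90.
Z = 90 is thorium, so the species is ²²⁷₉₀Th.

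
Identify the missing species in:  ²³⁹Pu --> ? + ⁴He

Conserve mass number: 239 = A + 4, so A = 235.
Conserve atomic number: 94 = Z + 2, so Z = 92.
Z = 92 is uranium, so the species is ²³⁵U.

U-235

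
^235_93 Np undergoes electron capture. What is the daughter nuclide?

U-235

Electron capture: mass number changes by +0, atomic number by -1.
A: 235 = 235; Z: 93 − 1 = 92.
Z = 92 is uranium, so the daughter is ^235_92 U.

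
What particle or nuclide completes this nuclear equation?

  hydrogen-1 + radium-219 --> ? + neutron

Ac-219

Conserve mass number: 1 + 219 = A + 1, so A = 219.
Conserve atomic number: 1 + 88 = Z + 0, so Z = 89.
Z = 89 is actinium, so the species is actinium-219.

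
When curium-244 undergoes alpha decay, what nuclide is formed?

Alpha decay: mass number changes by -4, atomic number by -2.
A: 244 − 4 = 240; Z: 96 − 2 = 94.
Z = 94 is plutonium, so the daughter is plutonium-240.

Pu-240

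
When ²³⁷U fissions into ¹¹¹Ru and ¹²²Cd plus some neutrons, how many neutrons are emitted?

4

Conserve mass number: 237 = 111 + 122 + k, so k = 237 − 233 = 4.
Check atomic number: 92 = 44 + 48 + 0 = 92. ✓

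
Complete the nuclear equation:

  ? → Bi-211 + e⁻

Pb-211

Conserve mass number: A = 211 + 0, so A = 211.
Conserve atomic number: Z = 83 − 1, so Z = 82.
Z = 82 is lead, so the species is Pb-211.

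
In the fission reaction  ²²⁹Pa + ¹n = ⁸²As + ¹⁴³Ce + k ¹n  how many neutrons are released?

Conserve mass number: 230 = 82 + 143 + k, so k = 230 − 225 = 5.
Check atomic number: 91 = 33 + 58 + 0 = 91. ✓

5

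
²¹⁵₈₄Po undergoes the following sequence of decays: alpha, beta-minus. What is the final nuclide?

Start: (A, Z) = (215, 84).
After α: (211, 82).
After β⁻: (211, 83).
Z = 83 is bismuth.

Bi-211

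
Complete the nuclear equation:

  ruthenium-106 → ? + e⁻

Conserve mass number: 106 = A + 0, so A = 106.
Conserve atomic number: 44 = Z − 1, so Z = 45.
Z = 45 is rhodium, so the species is rhodium-106.

Rh-106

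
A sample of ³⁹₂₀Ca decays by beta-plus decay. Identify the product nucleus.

Beta-plus decay: mass number changes by +0, atomic number by -1.
A: 39 = 39; Z: 20 − 1 = 19.
Z = 19 is potassium, so the daughter is ³⁹₁₉K.

K-39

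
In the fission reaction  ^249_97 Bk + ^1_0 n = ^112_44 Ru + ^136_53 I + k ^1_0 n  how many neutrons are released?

Conserve mass number: 250 = 112 + 136 + k, so k = 250 − 248 = 2.
Check atomic number: 97 = 44 + 53 + 0 = 97. ✓

2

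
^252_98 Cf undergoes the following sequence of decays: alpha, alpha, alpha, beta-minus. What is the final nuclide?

Start: (A, Z) = (252, 98).
After α: (248, 96).
After α: (244, 94).
After α: (240, 92).
After β⁻: (240, 93).
Z = 93 is neptunium.

Np-240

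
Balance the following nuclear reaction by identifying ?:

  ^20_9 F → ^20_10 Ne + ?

beta-minus particle

Conserve mass number: 20 = 20 + A, so A = 0.
Conserve atomic number: 9 = 10 + Z, so Z = -1.
A = 0 and Z = -1 is ^0_-1 e — a beta-minus particle.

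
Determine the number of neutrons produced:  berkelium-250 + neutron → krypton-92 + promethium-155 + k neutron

4

Conserve mass number: 251 = 92 + 155 + k, so k = 251 − 247 = 4.
Check atomic number: 97 = 36 + 61 + 0 = 97. ✓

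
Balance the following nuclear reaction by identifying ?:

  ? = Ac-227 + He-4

Conserve mass number: A = 227 + 4, so A = 231.
Conserve atomic number: Z = 89 + 2, so Z = 91.
Z = 91 is protactinium, so the species is Pa-231.

Pa-231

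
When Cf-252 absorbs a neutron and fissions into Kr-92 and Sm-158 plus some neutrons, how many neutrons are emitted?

Conserve mass number: 253 = 92 + 158 + k, so k = 253 − 250 = 3.
Check atomic number: 98 = 36 + 62 + 0 = 98. ✓

3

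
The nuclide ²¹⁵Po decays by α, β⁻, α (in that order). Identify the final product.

Tl-207

Start: (A, Z) = (215, 84).
After α: (211, 82).
After β⁻: (211, 83).
After α: (207, 81).
Z = 81 is thallium.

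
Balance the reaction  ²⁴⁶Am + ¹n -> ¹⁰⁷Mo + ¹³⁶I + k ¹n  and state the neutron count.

Conserve mass number: 247 = 107 + 136 + k, so k = 247 − 243 = 4.
Check atomic number: 95 = 42 + 53 + 0 = 95. ✓

4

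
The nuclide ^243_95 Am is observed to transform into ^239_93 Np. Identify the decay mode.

ΔA = 239 − 243 = -4; ΔZ = 93 − 95 = -2.
A drops by 4 and Z drops by 2 — the signature of alpha emission.

alpha decay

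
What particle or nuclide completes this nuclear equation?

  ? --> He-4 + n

Conserve mass number: A = 4 + 1, so A = 5.
Conserve atomic number: Z = 2 + 0, so Z = 2.
Z = 2 is helium, so the species is He-5.

He-5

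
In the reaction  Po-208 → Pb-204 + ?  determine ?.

alpha particle

Conserve mass number: 208 = 204 + A, so A = 4.
Conserve atomic number: 84 = 82 + Z, so Z = 2.
A = 4 and Z = 2 is He-4 — an alpha particle.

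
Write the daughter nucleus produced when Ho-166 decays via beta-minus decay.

Beta-minus decay: mass number changes by +0, atomic number by +1.
A: 166 = 166; Z: 67 + 1 = 68.
Z = 68 is erbium, so the daughter is Er-166.

Er-166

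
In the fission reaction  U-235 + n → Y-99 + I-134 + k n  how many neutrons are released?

3

Conserve mass number: 236 = 99 + 134 + k, so k = 236 − 233 = 3.
Check atomic number: 92 = 39 + 53 + 0 = 92. ✓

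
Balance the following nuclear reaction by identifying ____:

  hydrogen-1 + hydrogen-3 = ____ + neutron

He-3

Conserve mass number: 1 + 3 = A + 1, so A = 3.
Conserve atomic number: 1 + 1 = Z + 0, so Z = 2.
Z = 2 is helium, so the species is helium-3.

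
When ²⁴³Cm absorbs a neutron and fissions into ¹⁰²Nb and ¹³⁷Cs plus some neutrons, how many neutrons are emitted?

Conserve mass number: 244 = 102 + 137 + k, so k = 244 − 239 = 5.
Check atomic number: 96 = 41 + 55 + 0 = 96. ✓

5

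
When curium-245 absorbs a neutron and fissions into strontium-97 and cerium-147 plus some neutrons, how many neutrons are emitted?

Conserve mass number: 246 = 97 + 147 + k, so k = 246 − 244 = 2.
Check atomic number: 96 = 38 + 58 + 0 = 96. ✓

2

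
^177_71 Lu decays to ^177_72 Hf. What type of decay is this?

ΔA = 177 − 177 = 0; ΔZ = 72 − 71 = +1.
A is unchanged and Z rises by 1 — a neutron has become a proton (β⁻ decay).

beta-minus decay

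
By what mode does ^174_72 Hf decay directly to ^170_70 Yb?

alpha decay

ΔA = 170 − 174 = -4; ΔZ = 70 − 72 = -2.
A drops by 4 and Z drops by 2 — the signature of alpha emission.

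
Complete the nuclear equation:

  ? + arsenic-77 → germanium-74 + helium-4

Conserve mass number: A + 77 = 74 + 4, so A = 1.
Conserve atomic number: Z + 33 = 32 + 2, so Z = 1.
A = 1 and Z = 1 is hydrogen-1 — a proton.

proton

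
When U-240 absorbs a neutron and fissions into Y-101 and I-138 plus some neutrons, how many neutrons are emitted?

2

Conserve mass number: 241 = 101 + 138 + k, so k = 241 − 239 = 2.
Check atomic number: 92 = 39 + 53 + 0 = 92. ✓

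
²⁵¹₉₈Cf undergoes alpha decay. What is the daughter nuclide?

Cm-247

Alpha decay: mass number changes by -4, atomic number by -2.
A: 251 − 4 = 247; Z: 98 − 2 = 96.
Z = 96 is curium, so the daughter is ²⁴⁷₉₆Cm.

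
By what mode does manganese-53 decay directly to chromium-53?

ΔA = 53 − 53 = 0; ΔZ = 24 − 25 = -1.
A is unchanged and Z drops by 1 — a proton has become a neutron (β⁺ emission or electron capture).

beta-plus decay or electron capture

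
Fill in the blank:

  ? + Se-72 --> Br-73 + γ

proton

Conserve mass number: A + 72 = 73 + 0, so A = 1.
Conserve atomic number: Z + 34 = 35 + 0, so Z = 1.
A = 1 and Z = 1 is H-1 — a proton.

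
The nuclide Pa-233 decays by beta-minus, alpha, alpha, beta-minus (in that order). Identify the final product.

Ac-225

Start: (A, Z) = (233, 91).
After β⁻: (233, 92).
After α: (229, 90).
After α: (225, 88).
After β⁻: (225, 89).
Z = 89 is actinium.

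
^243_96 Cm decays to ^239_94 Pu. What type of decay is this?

ΔA = 239 − 243 = -4; ΔZ = 94 − 96 = -2.
A drops by 4 and Z drops by 2 — the signature of alpha emission.

alpha decay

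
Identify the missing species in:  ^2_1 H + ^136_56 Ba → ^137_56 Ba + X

proton

Conserve mass number: 2 + 136 = 137 + A, so A = 1.
Conserve atomic number: 1 + 56 = 56 + Z, so Z = 1.
A = 1 and Z = 1 is ^1_1 H — a proton.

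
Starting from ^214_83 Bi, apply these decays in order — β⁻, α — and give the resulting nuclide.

Start: (A, Z) = (214, 83).
After β⁻: (214, 84).
After α: (210, 82).
Z = 82 is lead.

Pb-210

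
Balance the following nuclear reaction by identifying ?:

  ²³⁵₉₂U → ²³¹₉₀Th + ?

alpha particle

Conserve mass number: 235 = 231 + A, so A = 4.
Conserve atomic number: 92 = 90 + Z, so Z = 2.
A = 4 and Z = 2 is ⁴₂He — an alpha particle.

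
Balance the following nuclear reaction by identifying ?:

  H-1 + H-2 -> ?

He-3

Conserve mass number: 1 + 2 = A, so A = 3.
Conserve atomic number: 1 + 1 = Z, so Z = 2.
Z = 2 is helium, so the species is He-3.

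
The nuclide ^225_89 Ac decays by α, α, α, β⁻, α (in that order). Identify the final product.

Pb-209

Start: (A, Z) = (225, 89).
After α: (221, 87).
After α: (217, 85).
After α: (213, 83).
After β⁻: (213, 84).
After α: (209, 82).
Z = 82 is lead.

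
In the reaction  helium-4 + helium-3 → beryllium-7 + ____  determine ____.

Conserve mass number: 4 + 3 = 7 + A, so A = 0.
Conserve atomic number: 2 + 2 = 4 + Z, so Z = 0.
A = 0 and Z = 0 is γ — a gamma ray.

gamma ray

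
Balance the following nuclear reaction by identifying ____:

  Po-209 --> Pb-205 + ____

Conserve mass number: 209 = 205 + A, so A = 4.
Conserve atomic number: 84 = 82 + Z, so Z = 2.
A = 4 and Z = 2 is He-4 — an alpha particle.

alpha particle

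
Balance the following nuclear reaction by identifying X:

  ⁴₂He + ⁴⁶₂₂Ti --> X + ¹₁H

Conserve mass number: 4 + 46 = A + 1, so A = 49.
Conserve atomic number: 2 + 22 = Z + 1, so Z = 23.
Z = 23 is vanadium, so the species is ⁴⁹₂₃V.

V-49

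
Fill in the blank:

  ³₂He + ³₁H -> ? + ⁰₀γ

Li-6

Conserve mass number: 3 + 3 = A + 0, so A = 6.
Conserve atomic number: 2 + 1 = Z + 0, so Z = 3.
Z = 3 is lithium, so the species is ⁶₃Li.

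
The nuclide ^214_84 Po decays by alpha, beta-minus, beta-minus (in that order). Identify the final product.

Po-210

Start: (A, Z) = (214, 84).
After α: (210, 82).
After β⁻: (210, 83).
After β⁻: (210, 84).
Z = 84 is polonium.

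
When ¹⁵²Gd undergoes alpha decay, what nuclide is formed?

Sm-148

Alpha decay: mass number changes by -4, atomic number by -2.
A: 152 − 4 = 148; Z: 64 − 2 = 62.
Z = 62 is samarium, so the daughter is ¹⁴⁸Sm.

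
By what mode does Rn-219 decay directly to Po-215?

alpha decay

ΔA = 215 − 219 = -4; ΔZ = 84 − 86 = -2.
A drops by 4 and Z drops by 2 — the signature of alpha emission.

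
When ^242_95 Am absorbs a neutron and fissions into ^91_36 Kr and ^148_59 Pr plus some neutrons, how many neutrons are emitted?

Conserve mass number: 243 = 91 + 148 + k, so k = 243 − 239 = 4.
Check atomic number: 95 = 36 + 59 + 0 = 95. ✓

4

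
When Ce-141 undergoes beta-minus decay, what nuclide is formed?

Pr-141

Beta-minus decay: mass number changes by +0, atomic number by +1.
A: 141 = 141; Z: 58 + 1 = 59.
Z = 59 is praseodymium, so the daughter is Pr-141.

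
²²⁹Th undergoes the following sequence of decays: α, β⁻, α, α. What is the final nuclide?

At-217

Start: (A, Z) = (229, 90).
After α: (225, 88).
After β⁻: (225, 89).
After α: (221, 87).
After α: (217, 85).
Z = 85 is astatine.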